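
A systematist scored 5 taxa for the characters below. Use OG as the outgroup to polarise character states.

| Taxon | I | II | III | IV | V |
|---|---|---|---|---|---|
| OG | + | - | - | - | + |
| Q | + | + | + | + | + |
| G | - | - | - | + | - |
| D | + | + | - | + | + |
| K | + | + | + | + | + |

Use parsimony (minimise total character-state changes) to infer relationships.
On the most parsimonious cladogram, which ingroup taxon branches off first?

G

Character polarity is set by the outgroup: the derived state is whichever differs from the outgroup's state, so for I, V the derived state is '-', and for the remaining characters it is '+'.
I: derived state '-' in G only — an autapomorphy, so it tells us nothing about relationships among taxa.
II: derived state '+' in D, K, and Q only — synapomorphy for {D, K, Q}.
III (derived state '+') is shared by K and Q — a synapomorphy uniting that clade.
IV (derived state '+') is shared by all ingroup taxa — unites the whole ingroup.
V: derived state '-' in G only — an autapomorphy, so it tells us nothing about relationships among taxa.
Most parsimonious ingroup topology: (((Q,K),D),G).
G is sister to the clade containing all other ingroup taxa, so it is the earliest-diverging (most basal) ingroup lineage.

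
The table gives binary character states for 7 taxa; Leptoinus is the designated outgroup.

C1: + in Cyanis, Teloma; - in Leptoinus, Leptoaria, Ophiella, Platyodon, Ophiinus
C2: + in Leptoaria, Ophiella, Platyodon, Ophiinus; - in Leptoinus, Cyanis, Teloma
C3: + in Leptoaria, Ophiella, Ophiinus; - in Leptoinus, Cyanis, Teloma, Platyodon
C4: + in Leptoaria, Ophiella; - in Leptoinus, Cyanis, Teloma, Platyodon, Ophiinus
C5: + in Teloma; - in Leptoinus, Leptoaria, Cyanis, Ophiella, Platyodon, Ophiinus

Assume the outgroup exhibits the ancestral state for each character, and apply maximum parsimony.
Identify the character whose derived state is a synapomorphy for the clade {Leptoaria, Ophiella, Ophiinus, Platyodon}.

C2

The outgroup has state '-' for every character, so '+' is the derived state throughout.
Only Cyanis and Teloma show the derived state '+' for C1, supporting them as a clade.
Only Leptoaria, Ophiella, Ophiinus, and Platyodon show the derived state '+' for C2, supporting them as a clade.
Only Leptoaria, Ophiella, and Ophiinus show the derived state '+' for C3, supporting them as a clade.
C4 (derived state '+') is shared by Leptoaria and Ophiella — a synapomorphy uniting that clade.
C5: derived state '+' in Teloma only — an autapomorphy, so it tells us nothing about relationships among taxa.
Most parsimonious ingroup topology: ((((Leptoaria,Ophiella),Ophiinus),Platyodon),(Cyanis,Teloma)).
The clade {Leptoaria, Ophiella, Ophiinus, Platyodon} is supported by C2: its derived state '+' occurs in exactly those taxa and in no other taxon (including the outgroup).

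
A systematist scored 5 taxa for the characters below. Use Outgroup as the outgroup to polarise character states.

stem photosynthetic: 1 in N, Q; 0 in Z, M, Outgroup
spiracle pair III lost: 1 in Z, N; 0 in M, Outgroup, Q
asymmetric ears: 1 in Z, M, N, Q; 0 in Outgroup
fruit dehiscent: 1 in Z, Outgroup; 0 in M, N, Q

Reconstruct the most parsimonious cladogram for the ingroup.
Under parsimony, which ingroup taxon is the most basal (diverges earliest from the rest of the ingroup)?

Z

Character polarity is set by the outgroup: the derived state is whichever differs from the outgroup's state, so for fruit dehiscent the derived state is '0', and for the remaining characters it is '1'.
stem photosynthetic (derived state '1') is shared by N and Q — a synapomorphy uniting that clade.
spiracle pair III lost groups N and Z, which is incompatible with the clades supported by the remaining characters; treating it as convergent (homoplasy) costs fewer steps than any alternative tree.
asymmetric ears (derived state '1') is shared by all ingroup taxa — unites the whole ingroup.
fruit dehiscent (derived state '0') is shared by M, N, and Q — a synapomorphy uniting that clade.
Most parsimonious ingroup topology: (((Q,N),M),Z).
Z is sister to the clade containing all other ingroup taxa, so it is the earliest-diverging (most basal) ingroup lineage.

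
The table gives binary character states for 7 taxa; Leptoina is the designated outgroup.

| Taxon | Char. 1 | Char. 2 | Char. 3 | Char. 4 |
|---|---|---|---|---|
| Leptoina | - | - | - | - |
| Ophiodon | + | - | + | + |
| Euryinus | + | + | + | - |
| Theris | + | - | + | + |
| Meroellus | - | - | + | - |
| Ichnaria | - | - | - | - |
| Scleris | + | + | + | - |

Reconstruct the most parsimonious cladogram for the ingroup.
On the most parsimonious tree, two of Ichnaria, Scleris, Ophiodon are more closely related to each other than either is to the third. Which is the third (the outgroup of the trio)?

The outgroup has state '-' for every character, so '+' is the derived state throughout.
Char. 1 (derived state '+') is shared by Euryinus, Ophiodon, Scleris, and Theris — a synapomorphy uniting that clade.
Char. 2: derived state '+' in Euryinus and Scleris only — synapomorphy for {Euryinus, Scleris}.
Only Euryinus, Meroellus, Ophiodon, Scleris, and Theris show the derived state '+' for Char. 3, supporting them as a clade.
Only Ophiodon and Theris show the derived state '+' for Char. 4, supporting them as a clade.
Most parsimonious ingroup topology: ((((Ophiodon,Theris),(Euryinus,Scleris)),Meroellus),Ichnaria).
Ophiodon and Scleris share a more recent common ancestor with each other than either does with Ichnaria, so Ichnaria is the least closely related of the three.

Ichnaria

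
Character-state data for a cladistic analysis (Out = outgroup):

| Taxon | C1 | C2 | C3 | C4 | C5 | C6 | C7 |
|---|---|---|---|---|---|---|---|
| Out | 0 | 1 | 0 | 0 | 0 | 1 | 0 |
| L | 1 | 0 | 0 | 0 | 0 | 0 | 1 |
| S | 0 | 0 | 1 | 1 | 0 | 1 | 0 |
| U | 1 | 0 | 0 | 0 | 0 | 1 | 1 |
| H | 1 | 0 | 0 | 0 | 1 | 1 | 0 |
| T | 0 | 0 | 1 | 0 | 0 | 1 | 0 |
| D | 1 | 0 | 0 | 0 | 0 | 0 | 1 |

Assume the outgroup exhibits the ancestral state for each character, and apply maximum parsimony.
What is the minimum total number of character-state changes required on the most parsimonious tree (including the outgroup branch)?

7

Character polarity is set by the outgroup: the derived state is whichever differs from the outgroup's state, so for C2, C6 the derived state is '0', and for the remaining characters it is '1'.
Only D, H, L, and U show the derived state '1' for C1, supporting them as a clade.
All ingroup taxa share the derived state '0' for C2; it defines the ingroup but does not resolve relationships within it.
Only S and T show the derived state '1' for C3, supporting them as a clade.
C4: derived state '1' in S only — an autapomorphy, so it tells us nothing about relationships among taxa.
C5 (derived state '1') is unique to H (autapomorphy; uninformative for grouping).
C6: derived state '0' in D and L only — synapomorphy for {D, L}.
Only D, L, and U show the derived state '1' for C7, supporting them as a clade.
Most parsimonious ingroup topology: ((((L,D),U),H),(S,T)).
Changes per character on this tree: C1: 1; C2: 1; C3: 1; C4: 1; C5: 1; C6: 1; C7: 1.
Total = 7.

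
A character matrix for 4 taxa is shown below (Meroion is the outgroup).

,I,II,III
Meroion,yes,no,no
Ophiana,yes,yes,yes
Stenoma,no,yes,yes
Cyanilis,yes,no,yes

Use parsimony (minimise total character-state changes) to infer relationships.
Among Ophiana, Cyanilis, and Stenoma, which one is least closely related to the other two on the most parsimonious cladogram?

Cyanilis

Character polarity is set by the outgroup: the derived state is whichever differs from the outgroup's state, so for I the derived state is 'no', and for the remaining characters it is 'yes'.
I (derived state 'no') is unique to Stenoma (autapomorphy; uninformative for grouping).
II: derived state 'yes' in Ophiana and Stenoma only — synapomorphy for {Ophiana, Stenoma}.
III (derived state 'yes') is shared by all ingroup taxa — unites the whole ingroup.
Most parsimonious ingroup topology: ((Ophiana,Stenoma),Cyanilis).
Stenoma and Ophiana share a more recent common ancestor with each other than either does with Cyanilis, so Cyanilis is the least closely related of the three.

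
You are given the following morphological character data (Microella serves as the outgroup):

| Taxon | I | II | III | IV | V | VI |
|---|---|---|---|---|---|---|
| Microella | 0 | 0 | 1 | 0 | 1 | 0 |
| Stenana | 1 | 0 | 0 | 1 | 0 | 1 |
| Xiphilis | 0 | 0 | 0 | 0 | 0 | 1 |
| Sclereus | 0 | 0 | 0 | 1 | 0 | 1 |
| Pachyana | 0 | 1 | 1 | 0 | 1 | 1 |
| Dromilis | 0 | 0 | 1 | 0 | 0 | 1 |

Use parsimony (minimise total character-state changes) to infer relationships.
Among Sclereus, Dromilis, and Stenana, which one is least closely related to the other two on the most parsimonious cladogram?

Dromilis

Character polarity is set by the outgroup: the derived state is whichever differs from the outgroup's state, so for III, V the derived state is '0', and for the remaining characters it is '1'.
I: derived state '1' in Stenana only — an autapomorphy, so it tells us nothing about relationships among taxa.
II: derived state '1' in Pachyana only — an autapomorphy, so it tells us nothing about relationships among taxa.
Only Sclereus, Stenana, and Xiphilis show the derived state '0' for III, supporting them as a clade.
Only Sclereus and Stenana show the derived state '1' for IV, supporting them as a clade.
V (derived state '0') is shared by Dromilis, Sclereus, Stenana, and Xiphilis — a synapomorphy uniting that clade.
All ingroup taxa share the derived state '1' for VI; it defines the ingroup but does not resolve relationships within it.
Most parsimonious ingroup topology: ((((Stenana,Sclereus),Xiphilis),Dromilis),Pachyana).
Sclereus and Stenana share a more recent common ancestor with each other than either does with Dromilis, so Dromilis is the least closely related of the three.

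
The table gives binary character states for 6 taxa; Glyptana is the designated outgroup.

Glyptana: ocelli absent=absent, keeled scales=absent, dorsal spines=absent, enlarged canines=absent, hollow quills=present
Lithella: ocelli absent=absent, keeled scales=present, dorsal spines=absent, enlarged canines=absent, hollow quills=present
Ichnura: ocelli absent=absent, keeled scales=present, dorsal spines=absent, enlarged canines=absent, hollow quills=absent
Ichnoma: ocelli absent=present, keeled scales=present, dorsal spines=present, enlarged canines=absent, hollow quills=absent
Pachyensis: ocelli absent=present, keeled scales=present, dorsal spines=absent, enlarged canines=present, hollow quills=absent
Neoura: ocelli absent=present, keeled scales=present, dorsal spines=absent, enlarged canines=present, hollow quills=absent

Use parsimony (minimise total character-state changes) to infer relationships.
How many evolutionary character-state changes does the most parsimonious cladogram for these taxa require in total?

5

Character polarity is set by the outgroup: the derived state is whichever differs from the outgroup's state, so for hollow quills the derived state is 'absent', and for the remaining characters it is 'present'.
ocelli absent (derived state 'present') is shared by Ichnoma, Neoura, and Pachyensis — a synapomorphy uniting that clade.
All ingroup taxa share the derived state 'present' for keeled scales; it defines the ingroup but does not resolve relationships within it.
dorsal spines: derived state 'present' in Ichnoma only — an autapomorphy, so it tells us nothing about relationships among taxa.
Only Neoura and Pachyensis show the derived state 'present' for enlarged canines, supporting them as a clade.
Only Ichnoma, Ichnura, Neoura, and Pachyensis show the derived state 'absent' for hollow quills, supporting them as a clade.
Most parsimonious ingroup topology: (Lithella,(Ichnura,(Ichnoma,(Pachyensis,Neoura)))).
Changes per character on this tree: ocelli absent: 1; keeled scales: 1; dorsal spines: 1; enlarged canines: 1; hollow quills: 1.
Total = 5.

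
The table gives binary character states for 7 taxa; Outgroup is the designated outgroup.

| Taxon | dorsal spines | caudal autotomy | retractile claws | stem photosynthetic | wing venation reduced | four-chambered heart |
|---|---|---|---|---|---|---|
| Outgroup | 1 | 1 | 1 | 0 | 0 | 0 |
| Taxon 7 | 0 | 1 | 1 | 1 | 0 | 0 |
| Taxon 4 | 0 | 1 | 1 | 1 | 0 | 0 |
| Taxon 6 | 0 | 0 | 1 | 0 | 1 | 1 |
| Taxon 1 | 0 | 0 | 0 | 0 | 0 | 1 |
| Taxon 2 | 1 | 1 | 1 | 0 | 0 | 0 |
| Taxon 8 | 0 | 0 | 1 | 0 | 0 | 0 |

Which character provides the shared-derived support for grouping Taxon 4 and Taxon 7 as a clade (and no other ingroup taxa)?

stem photosynthetic

Character polarity is set by the outgroup: the derived state is whichever differs from the outgroup's state, so for dorsal spines, caudal autotomy, retractile claws the derived state is '0', and for the remaining characters it is '1'.
dorsal spines (derived state '0') is shared by Taxon 1, Taxon 4, Taxon 6, Taxon 7, and Taxon 8 — a synapomorphy uniting that clade.
Only Taxon 1, Taxon 6, and Taxon 8 show the derived state '0' for caudal autotomy, supporting them as a clade.
retractile claws (derived state '0') is unique to Taxon 1 (autapomorphy; uninformative for grouping).
Only Taxon 4 and Taxon 7 show the derived state '1' for stem photosynthetic, supporting them as a clade.
wing venation reduced: derived state '1' in Taxon 6 only — an autapomorphy, so it tells us nothing about relationships among taxa.
four-chambered heart: derived state '1' in Taxon 1 and Taxon 6 only — synapomorphy for {Taxon 1, Taxon 6}.
Most parsimonious ingroup topology: (((Taxon 7,Taxon 4),((Taxon 6,Taxon 1),Taxon 8)),Taxon 2).
The clade {Taxon 4, Taxon 7} is supported by stem photosynthetic: its derived state '1' occurs in exactly those taxa and in no other taxon (including the outgroup).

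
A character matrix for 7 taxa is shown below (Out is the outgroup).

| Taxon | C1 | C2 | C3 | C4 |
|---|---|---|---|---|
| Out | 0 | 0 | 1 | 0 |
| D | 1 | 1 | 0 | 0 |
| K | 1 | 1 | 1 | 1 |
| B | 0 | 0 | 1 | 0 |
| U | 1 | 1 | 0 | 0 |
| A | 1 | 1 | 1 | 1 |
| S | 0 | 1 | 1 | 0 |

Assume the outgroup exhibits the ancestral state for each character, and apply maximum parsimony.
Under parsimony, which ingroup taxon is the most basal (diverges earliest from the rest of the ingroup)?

Character polarity is set by the outgroup: the derived state is whichever differs from the outgroup's state, so for C3 the derived state is '0', and for the remaining characters it is '1'.
C1 (derived state '1') is shared by A, D, K, and U — a synapomorphy uniting that clade.
Only A, D, K, S, and U show the derived state '1' for C2, supporting them as a clade.
C3 (derived state '0') is shared by D and U — a synapomorphy uniting that clade.
C4 (derived state '1') is shared by A and K — a synapomorphy uniting that clade.
Most parsimonious ingroup topology: ((((D,U),(K,A)),S),B).
B is sister to the clade containing all other ingroup taxa, so it is the earliest-diverging (most basal) ingroup lineage.

B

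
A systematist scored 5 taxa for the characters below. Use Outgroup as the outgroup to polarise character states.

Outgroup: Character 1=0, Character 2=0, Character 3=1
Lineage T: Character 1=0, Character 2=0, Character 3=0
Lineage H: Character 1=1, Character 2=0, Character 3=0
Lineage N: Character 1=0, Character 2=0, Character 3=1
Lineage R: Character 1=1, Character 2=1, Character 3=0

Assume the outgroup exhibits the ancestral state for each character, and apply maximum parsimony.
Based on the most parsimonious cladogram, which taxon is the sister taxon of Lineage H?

Lineage R

Character polarity is set by the outgroup: the derived state is whichever differs from the outgroup's state, so for Character 3 the derived state is '0', and for the remaining characters it is '1'.
Character 1: derived state '1' in Lineage H and Lineage R only — synapomorphy for {Lineage H, Lineage R}.
Character 2: derived state '1' in Lineage R only — an autapomorphy, so it tells us nothing about relationships among taxa.
Character 3 (derived state '0') is shared by Lineage H, Lineage R, and Lineage T — a synapomorphy uniting that clade.
Most parsimonious ingroup topology: ((Lineage T,(Lineage H,Lineage R)),Lineage N).
Lineage H and Lineage R form a cherry on this tree, so they are sister taxa.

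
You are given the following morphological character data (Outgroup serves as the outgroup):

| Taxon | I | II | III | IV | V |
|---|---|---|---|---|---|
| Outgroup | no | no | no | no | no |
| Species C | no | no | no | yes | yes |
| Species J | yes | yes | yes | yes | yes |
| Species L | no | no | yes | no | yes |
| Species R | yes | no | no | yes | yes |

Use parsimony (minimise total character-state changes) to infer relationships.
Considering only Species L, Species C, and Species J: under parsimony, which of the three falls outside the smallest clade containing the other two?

Species L

The outgroup has state 'no' for every character, so 'yes' is the derived state throughout.
I: derived state 'yes' in Species J and Species R only — synapomorphy for {Species J, Species R}.
II: derived state 'yes' in Species J only — an autapomorphy, so it tells us nothing about relationships among taxa.
III groups Species J and Species L, which is incompatible with the clades supported by the remaining characters; treating it as convergent (homoplasy) costs fewer steps than any alternative tree.
IV (derived state 'yes') is shared by Species C, Species J, and Species R — a synapomorphy uniting that clade.
All ingroup taxa share the derived state 'yes' for V; it defines the ingroup but does not resolve relationships within it.
Most parsimonious ingroup topology: ((Species C,(Species J,Species R)),Species L).
Species C and Species J share a more recent common ancestor with each other than either does with Species L, so Species L is the least closely related of the three.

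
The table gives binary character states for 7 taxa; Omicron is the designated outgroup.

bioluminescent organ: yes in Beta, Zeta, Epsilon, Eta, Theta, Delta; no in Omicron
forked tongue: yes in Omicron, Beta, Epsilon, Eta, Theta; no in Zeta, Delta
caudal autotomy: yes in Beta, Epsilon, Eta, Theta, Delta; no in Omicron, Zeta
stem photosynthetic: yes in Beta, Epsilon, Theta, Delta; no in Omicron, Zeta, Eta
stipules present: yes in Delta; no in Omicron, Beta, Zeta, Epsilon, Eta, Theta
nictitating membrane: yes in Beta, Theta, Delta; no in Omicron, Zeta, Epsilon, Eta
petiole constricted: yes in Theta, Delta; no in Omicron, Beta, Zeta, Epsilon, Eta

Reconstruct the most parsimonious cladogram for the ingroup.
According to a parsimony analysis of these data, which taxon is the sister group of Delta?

Theta

Character polarity is set by the outgroup: the derived state is whichever differs from the outgroup's state, so for forked tongue the derived state is 'no', and for the remaining characters it is 'yes'.
bioluminescent organ (derived state 'yes') is shared by all ingroup taxa — unites the whole ingroup.
forked tongue groups Delta and Zeta, which is incompatible with the clades supported by the remaining characters; treating it as convergent (homoplasy) costs fewer steps than any alternative tree.
caudal autotomy (derived state 'yes') is shared by Beta, Delta, Epsilon, Eta, and Theta — a synapomorphy uniting that clade.
stem photosynthetic: derived state 'yes' in Beta, Delta, Epsilon, and Theta only — synapomorphy for {Beta, Delta, Epsilon, Theta}.
stipules present: derived state 'yes' in Delta only — an autapomorphy, so it tells us nothing about relationships among taxa.
nictitating membrane (derived state 'yes') is shared by Beta, Delta, and Theta — a synapomorphy uniting that clade.
petiole constricted (derived state 'yes') is shared by Delta and Theta — a synapomorphy uniting that clade.
Most parsimonious ingroup topology: ((((Beta,(Theta,Delta)),Epsilon),Eta),Zeta).
Delta and Theta form a cherry on this tree, so they are sister taxa.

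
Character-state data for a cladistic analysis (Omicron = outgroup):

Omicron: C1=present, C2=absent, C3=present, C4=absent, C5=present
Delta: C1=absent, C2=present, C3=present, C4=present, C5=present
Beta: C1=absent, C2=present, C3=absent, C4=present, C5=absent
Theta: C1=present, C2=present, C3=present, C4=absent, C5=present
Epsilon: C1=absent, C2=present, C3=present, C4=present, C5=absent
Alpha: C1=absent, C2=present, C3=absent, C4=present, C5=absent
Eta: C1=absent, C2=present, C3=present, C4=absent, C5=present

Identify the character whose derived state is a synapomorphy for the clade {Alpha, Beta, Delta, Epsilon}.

C4

Character polarity is set by the outgroup: the derived state is whichever differs from the outgroup's state, so for C1, C3, C5 the derived state is 'absent', and for the remaining characters it is 'present'.
Only Alpha, Beta, Delta, Epsilon, and Eta show the derived state 'absent' for C1, supporting them as a clade.
All ingroup taxa share the derived state 'present' for C2; it defines the ingroup but does not resolve relationships within it.
C3: derived state 'absent' in Alpha and Beta only — synapomorphy for {Alpha, Beta}.
C4: derived state 'present' in Alpha, Beta, Delta, and Epsilon only — synapomorphy for {Alpha, Beta, Delta, Epsilon}.
C5 (derived state 'absent') is shared by Alpha, Beta, and Epsilon — a synapomorphy uniting that clade.
Most parsimonious ingroup topology: (((Delta,((Beta,Alpha),Epsilon)),Eta),Theta).
The clade {Alpha, Beta, Delta, Epsilon} is supported by C4: its derived state 'present' occurs in exactly those taxa and in no other taxon (including the outgroup).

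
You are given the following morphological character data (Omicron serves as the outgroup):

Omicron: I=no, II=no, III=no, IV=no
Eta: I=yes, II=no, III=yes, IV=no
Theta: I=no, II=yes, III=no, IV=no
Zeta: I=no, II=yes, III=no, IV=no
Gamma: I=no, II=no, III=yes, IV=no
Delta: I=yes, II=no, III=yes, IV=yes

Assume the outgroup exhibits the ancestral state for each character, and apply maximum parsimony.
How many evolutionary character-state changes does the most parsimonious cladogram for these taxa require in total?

4

The outgroup has state 'no' for every character, so 'yes' is the derived state throughout.
Only Delta and Eta show the derived state 'yes' for I, supporting them as a clade.
Only Theta and Zeta show the derived state 'yes' for II, supporting them as a clade.
III: derived state 'yes' in Delta, Eta, and Gamma only — synapomorphy for {Delta, Eta, Gamma}.
IV (derived state 'yes') is unique to Delta (autapomorphy; uninformative for grouping).
Most parsimonious ingroup topology: (((Eta,Delta),Gamma),(Theta,Zeta)).
Changes per character on this tree: I: 1; II: 1; III: 1; IV: 1.
Total = 4.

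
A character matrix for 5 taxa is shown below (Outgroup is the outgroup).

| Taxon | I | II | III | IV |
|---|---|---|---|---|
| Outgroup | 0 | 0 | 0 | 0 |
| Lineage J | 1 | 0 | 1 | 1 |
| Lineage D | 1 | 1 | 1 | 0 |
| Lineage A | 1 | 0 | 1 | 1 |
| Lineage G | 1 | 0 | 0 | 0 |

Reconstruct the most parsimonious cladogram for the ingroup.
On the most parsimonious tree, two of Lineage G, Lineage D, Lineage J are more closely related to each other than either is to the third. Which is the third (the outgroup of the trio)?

The outgroup has state '0' for every character, so '1' is the derived state throughout.
I (derived state '1') is shared by all ingroup taxa — unites the whole ingroup.
II: derived state '1' in Lineage D only — an autapomorphy, so it tells us nothing about relationships among taxa.
III (derived state '1') is shared by Lineage A, Lineage D, and Lineage J — a synapomorphy uniting that clade.
IV: derived state '1' in Lineage A and Lineage J only — synapomorphy for {Lineage A, Lineage J}.
Most parsimonious ingroup topology: (((Lineage J,Lineage A),Lineage D),Lineage G).
Lineage J and Lineage D share a more recent common ancestor with each other than either does with Lineage G, so Lineage G is the least closely related of the three.

Lineage G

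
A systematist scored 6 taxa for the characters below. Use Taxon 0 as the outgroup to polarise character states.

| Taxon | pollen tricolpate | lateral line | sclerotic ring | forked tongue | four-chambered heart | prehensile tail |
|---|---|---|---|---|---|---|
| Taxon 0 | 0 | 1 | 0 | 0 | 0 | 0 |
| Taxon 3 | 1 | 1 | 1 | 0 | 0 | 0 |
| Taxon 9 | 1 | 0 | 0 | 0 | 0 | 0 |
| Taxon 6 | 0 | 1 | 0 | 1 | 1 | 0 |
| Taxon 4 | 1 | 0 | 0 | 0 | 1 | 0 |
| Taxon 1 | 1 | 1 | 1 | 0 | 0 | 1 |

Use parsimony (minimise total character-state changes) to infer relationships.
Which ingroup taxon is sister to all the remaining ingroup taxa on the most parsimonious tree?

Taxon 6

Character polarity is set by the outgroup: the derived state is whichever differs from the outgroup's state, so for lateral line the derived state is '0', and for the remaining characters it is '1'.
Only Taxon 1, Taxon 3, Taxon 4, and Taxon 9 show the derived state '1' for pollen tricolpate, supporting them as a clade.
lateral line (derived state '0') is shared by Taxon 4 and Taxon 9 — a synapomorphy uniting that clade.
Only Taxon 1 and Taxon 3 show the derived state '1' for sclerotic ring, supporting them as a clade.
forked tongue (derived state '1') is unique to Taxon 6 (autapomorphy; uninformative for grouping).
four-chambered heart (state '1') occurs in Taxon 4 and Taxon 6 but conflicts with the nesting implied by the other characters — most parsimoniously interpreted as homoplasy.
prehensile tail: derived state '1' in Taxon 1 only — an autapomorphy, so it tells us nothing about relationships among taxa.
Most parsimonious ingroup topology: (((Taxon 3,Taxon 1),(Taxon 9,Taxon 4)),Taxon 6).
Taxon 6 is sister to the clade containing all other ingroup taxa, so it is the earliest-diverging (most basal) ingroup lineage.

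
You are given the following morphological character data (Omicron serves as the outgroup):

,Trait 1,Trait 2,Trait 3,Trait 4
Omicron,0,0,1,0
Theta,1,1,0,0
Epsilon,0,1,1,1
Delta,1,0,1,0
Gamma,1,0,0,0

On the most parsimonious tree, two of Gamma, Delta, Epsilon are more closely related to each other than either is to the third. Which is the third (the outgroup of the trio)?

Character polarity is set by the outgroup: the derived state is whichever differs from the outgroup's state, so for Trait 3 the derived state is '0', and for the remaining characters it is '1'.
Only Delta, Gamma, and Theta show the derived state '1' for Trait 1, supporting them as a clade.
Trait 2 groups Epsilon and Theta, which is incompatible with the clades supported by the remaining characters; treating it as convergent (homoplasy) costs fewer steps than any alternative tree.
Trait 3 (derived state '0') is shared by Gamma and Theta — a synapomorphy uniting that clade.
Trait 4: derived state '1' in Epsilon only — an autapomorphy, so it tells us nothing about relationships among taxa.
Most parsimonious ingroup topology: (Epsilon,((Theta,Gamma),Delta)).
Gamma and Delta share a more recent common ancestor with each other than either does with Epsilon, so Epsilon is the least closely related of the three.

Epsilon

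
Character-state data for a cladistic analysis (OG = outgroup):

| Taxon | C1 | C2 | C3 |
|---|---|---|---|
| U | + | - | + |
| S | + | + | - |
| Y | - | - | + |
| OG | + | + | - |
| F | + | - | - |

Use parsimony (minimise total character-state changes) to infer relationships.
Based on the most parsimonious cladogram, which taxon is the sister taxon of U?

Y

Character polarity is set by the outgroup: the derived state is whichever differs from the outgroup's state, so for C1, C2 the derived state is '-', and for the remaining characters it is '+'.
C1 (derived state '-') is unique to Y (autapomorphy; uninformative for grouping).
Only F, U, and Y show the derived state '-' for C2, supporting them as a clade.
C3 (derived state '+') is shared by U and Y — a synapomorphy uniting that clade.
Most parsimonious ingroup topology: (S,((U,Y),F)).
U and Y form a cherry on this tree, so they are sister taxa.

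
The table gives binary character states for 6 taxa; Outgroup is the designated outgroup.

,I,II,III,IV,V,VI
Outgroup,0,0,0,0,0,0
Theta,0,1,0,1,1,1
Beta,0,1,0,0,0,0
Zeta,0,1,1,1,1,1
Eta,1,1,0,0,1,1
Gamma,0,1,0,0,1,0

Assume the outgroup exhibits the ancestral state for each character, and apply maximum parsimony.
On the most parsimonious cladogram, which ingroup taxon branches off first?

The outgroup has state '0' for every character, so '1' is the derived state throughout.
I: derived state '1' in Eta only — an autapomorphy, so it tells us nothing about relationships among taxa.
All ingroup taxa share the derived state '1' for II; it defines the ingroup but does not resolve relationships within it.
III (derived state '1') is unique to Zeta (autapomorphy; uninformative for grouping).
IV: derived state '1' in Theta and Zeta only — synapomorphy for {Theta, Zeta}.
V (derived state '1') is shared by Eta, Gamma, Theta, and Zeta — a synapomorphy uniting that clade.
VI (derived state '1') is shared by Eta, Theta, and Zeta — a synapomorphy uniting that clade.
Most parsimonious ingroup topology: ((((Theta,Zeta),Eta),Gamma),Beta).
Beta is sister to the clade containing all other ingroup taxa, so it is the earliest-diverging (most basal) ingroup lineage.

Beta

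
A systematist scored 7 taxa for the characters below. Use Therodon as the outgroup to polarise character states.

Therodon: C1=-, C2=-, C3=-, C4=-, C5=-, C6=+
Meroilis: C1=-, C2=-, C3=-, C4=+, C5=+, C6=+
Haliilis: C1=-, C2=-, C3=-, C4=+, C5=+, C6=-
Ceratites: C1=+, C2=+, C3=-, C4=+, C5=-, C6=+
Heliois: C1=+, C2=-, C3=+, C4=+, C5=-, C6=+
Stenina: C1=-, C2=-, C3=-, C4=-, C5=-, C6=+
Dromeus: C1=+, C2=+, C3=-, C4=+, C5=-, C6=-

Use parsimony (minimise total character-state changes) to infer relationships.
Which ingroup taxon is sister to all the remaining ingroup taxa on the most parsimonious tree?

Stenina

Character polarity is set by the outgroup: the derived state is whichever differs from the outgroup's state, so for C6 the derived state is '-', and for the remaining characters it is '+'.
C1 (derived state '+') is shared by Ceratites, Dromeus, and Heliois — a synapomorphy uniting that clade.
Only Ceratites and Dromeus show the derived state '+' for C2, supporting them as a clade.
C3: derived state '+' in Heliois only — an autapomorphy, so it tells us nothing about relationships among taxa.
C4: derived state '+' in Ceratites, Dromeus, Haliilis, Heliois, and Meroilis only — synapomorphy for {Ceratites, Dromeus, Haliilis, Heliois, Meroilis}.
C5: derived state '+' in Haliilis and Meroilis only — synapomorphy for {Haliilis, Meroilis}.
C6 (state '-') occurs in Dromeus and Haliilis but conflicts with the nesting implied by the other characters — most parsimoniously interpreted as homoplasy.
Most parsimonious ingroup topology: (((Meroilis,Haliilis),((Ceratites,Dromeus),Heliois)),Stenina).
Stenina is sister to the clade containing all other ingroup taxa, so it is the earliest-diverging (most basal) ingroup lineage.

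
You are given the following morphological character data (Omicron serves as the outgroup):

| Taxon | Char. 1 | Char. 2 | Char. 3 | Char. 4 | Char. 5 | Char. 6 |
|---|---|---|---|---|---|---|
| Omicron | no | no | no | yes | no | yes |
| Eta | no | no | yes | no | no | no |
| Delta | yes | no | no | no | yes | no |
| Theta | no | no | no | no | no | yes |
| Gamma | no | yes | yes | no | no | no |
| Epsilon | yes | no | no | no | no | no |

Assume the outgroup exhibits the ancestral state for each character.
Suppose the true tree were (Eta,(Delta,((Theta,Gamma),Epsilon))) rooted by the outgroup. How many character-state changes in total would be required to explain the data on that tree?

Map each character onto (Eta,(Delta,((Theta,Gamma),Epsilon))) (rooted by Omicron) and count the minimum state changes it requires (Fitch parsimony):
Char. 1: 2; Char. 2: 1; Char. 3: 2; Char. 4: 1; Char. 5: 1; Char. 6: 2.
Total tree length = 9.

9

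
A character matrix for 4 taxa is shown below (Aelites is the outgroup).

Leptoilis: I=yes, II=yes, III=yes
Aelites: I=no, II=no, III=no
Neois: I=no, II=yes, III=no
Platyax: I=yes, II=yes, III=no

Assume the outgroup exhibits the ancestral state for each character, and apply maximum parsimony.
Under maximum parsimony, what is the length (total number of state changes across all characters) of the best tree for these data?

The outgroup has state 'no' for every character, so 'yes' is the derived state throughout.
I: derived state 'yes' in Leptoilis and Platyax only — synapomorphy for {Leptoilis, Platyax}.
II (derived state 'yes') is shared by all ingroup taxa — unites the whole ingroup.
III (derived state 'yes') is unique to Leptoilis (autapomorphy; uninformative for grouping).
Most parsimonious ingroup topology: ((Platyax,Leptoilis),Neois).
Changes per character on this tree: I: 1; II: 1; III: 1.
Total = 3.

3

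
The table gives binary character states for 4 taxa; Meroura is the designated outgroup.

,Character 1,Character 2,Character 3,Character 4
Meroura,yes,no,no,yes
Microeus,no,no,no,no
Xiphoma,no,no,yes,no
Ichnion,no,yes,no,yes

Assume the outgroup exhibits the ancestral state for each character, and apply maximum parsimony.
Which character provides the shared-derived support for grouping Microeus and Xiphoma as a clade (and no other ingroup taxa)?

Character 4

Character polarity is set by the outgroup: the derived state is whichever differs from the outgroup's state, so for Character 1, Character 4 the derived state is 'no', and for the remaining characters it is 'yes'.
All ingroup taxa share the derived state 'no' for Character 1; it defines the ingroup but does not resolve relationships within it.
Character 2: derived state 'yes' in Ichnion only — an autapomorphy, so it tells us nothing about relationships among taxa.
Character 3: derived state 'yes' in Xiphoma only — an autapomorphy, so it tells us nothing about relationships among taxa.
Character 4: derived state 'no' in Microeus and Xiphoma only — synapomorphy for {Microeus, Xiphoma}.
Most parsimonious ingroup topology: ((Microeus,Xiphoma),Ichnion).
The clade {Microeus, Xiphoma} is supported by Character 4: its derived state 'no' occurs in exactly those taxa and in no other taxon (including the outgroup).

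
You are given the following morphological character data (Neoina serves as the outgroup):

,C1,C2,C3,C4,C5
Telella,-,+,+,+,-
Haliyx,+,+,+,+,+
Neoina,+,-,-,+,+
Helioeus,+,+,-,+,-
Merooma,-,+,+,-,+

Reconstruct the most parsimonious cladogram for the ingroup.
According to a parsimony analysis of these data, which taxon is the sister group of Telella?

Character polarity is set by the outgroup: the derived state is whichever differs from the outgroup's state, so for C1, C4, C5 the derived state is '-', and for the remaining characters it is '+'.
C1: derived state '-' in Merooma and Telella only — synapomorphy for {Merooma, Telella}.
All ingroup taxa share the derived state '+' for C2; it defines the ingroup but does not resolve relationships within it.
C3: derived state '+' in Haliyx, Merooma, and Telella only — synapomorphy for {Haliyx, Merooma, Telella}.
C4: derived state '-' in Merooma only — an autapomorphy, so it tells us nothing about relationships among taxa.
C5 (state '-') occurs in Helioeus and Telella but conflicts with the nesting implied by the other characters — most parsimoniously interpreted as homoplasy.
Most parsimonious ingroup topology: (((Merooma,Telella),Haliyx),Helioeus).
Telella and Merooma form a cherry on this tree, so they are sister taxa.

Merooma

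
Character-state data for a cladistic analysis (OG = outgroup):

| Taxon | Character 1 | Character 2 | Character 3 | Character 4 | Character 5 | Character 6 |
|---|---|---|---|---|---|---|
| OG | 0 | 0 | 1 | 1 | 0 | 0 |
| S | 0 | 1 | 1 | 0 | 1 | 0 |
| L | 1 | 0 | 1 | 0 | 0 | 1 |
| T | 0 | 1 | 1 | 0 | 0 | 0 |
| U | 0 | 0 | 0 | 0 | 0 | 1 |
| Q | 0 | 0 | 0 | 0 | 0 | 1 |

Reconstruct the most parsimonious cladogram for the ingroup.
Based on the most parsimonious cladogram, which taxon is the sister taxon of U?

Q

Character polarity is set by the outgroup: the derived state is whichever differs from the outgroup's state, so for Character 3, Character 4 the derived state is '0', and for the remaining characters it is '1'.
Character 1 (derived state '1') is unique to L (autapomorphy; uninformative for grouping).
Only S and T show the derived state '1' for Character 2, supporting them as a clade.
Only Q and U show the derived state '0' for Character 3, supporting them as a clade.
Character 4 (derived state '0') is shared by all ingroup taxa — unites the whole ingroup.
Character 5: derived state '1' in S only — an autapomorphy, so it tells us nothing about relationships among taxa.
Character 6: derived state '1' in L, Q, and U only — synapomorphy for {L, Q, U}.
Most parsimonious ingroup topology: ((S,T),(L,(U,Q))).
U and Q form a cherry on this tree, so they are sister taxa.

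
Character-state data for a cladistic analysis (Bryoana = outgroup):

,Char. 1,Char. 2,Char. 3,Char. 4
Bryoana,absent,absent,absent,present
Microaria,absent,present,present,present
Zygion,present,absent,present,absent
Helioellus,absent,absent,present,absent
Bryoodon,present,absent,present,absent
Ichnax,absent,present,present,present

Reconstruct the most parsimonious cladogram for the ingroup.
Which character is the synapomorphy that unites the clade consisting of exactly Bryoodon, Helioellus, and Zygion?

Char. 4

Character polarity is set by the outgroup: the derived state is whichever differs from the outgroup's state, so for Char. 4 the derived state is 'absent', and for the remaining characters it is 'present'.
Char. 1 (derived state 'present') is shared by Bryoodon and Zygion — a synapomorphy uniting that clade.
Char. 2 (derived state 'present') is shared by Ichnax and Microaria — a synapomorphy uniting that clade.
All ingroup taxa share the derived state 'present' for Char. 3; it defines the ingroup but does not resolve relationships within it.
Only Bryoodon, Helioellus, and Zygion show the derived state 'absent' for Char. 4, supporting them as a clade.
Most parsimonious ingroup topology: ((Microaria,Ichnax),((Zygion,Bryoodon),Helioellus)).
The clade {Bryoodon, Helioellus, Zygion} is supported by Char. 4: its derived state 'absent' occurs in exactly those taxa and in no other taxon (including the outgroup).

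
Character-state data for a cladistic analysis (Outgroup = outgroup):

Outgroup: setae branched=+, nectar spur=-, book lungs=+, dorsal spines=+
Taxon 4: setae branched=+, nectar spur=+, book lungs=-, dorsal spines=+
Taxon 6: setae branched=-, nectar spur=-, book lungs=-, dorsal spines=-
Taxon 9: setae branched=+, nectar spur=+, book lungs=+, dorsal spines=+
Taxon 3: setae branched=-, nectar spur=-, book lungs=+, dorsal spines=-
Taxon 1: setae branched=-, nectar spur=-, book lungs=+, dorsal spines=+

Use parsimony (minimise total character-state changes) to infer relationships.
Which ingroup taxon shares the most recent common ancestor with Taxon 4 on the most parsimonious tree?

Character polarity is set by the outgroup: the derived state is whichever differs from the outgroup's state, so for setae branched, book lungs, dorsal spines the derived state is '-', and for the remaining characters it is '+'.
Only Taxon 1, Taxon 3, and Taxon 6 show the derived state '-' for setae branched, supporting them as a clade.
nectar spur (derived state '+') is shared by Taxon 4 and Taxon 9 — a synapomorphy uniting that clade.
book lungs groups Taxon 4 and Taxon 6, which is incompatible with the clades supported by the remaining characters; treating it as convergent (homoplasy) costs fewer steps than any alternative tree.
dorsal spines (derived state '-') is shared by Taxon 3 and Taxon 6 — a synapomorphy uniting that clade.
Most parsimonious ingroup topology: ((Taxon 4,Taxon 9),((Taxon 6,Taxon 3),Taxon 1)).
Taxon 4 and Taxon 9 form a cherry on this tree, so they are sister taxa.

Taxon 9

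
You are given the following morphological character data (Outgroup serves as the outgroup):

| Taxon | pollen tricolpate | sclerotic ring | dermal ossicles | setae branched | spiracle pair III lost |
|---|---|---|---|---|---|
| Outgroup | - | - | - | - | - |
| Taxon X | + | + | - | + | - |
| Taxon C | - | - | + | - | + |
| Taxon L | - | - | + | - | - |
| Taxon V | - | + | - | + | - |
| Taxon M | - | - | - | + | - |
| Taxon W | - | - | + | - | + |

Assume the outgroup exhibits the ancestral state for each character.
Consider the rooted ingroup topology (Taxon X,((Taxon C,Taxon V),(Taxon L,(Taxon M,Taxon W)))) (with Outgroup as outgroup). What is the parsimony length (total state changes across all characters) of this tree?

Map each character onto (Taxon X,((Taxon C,Taxon V),(Taxon L,(Taxon M,Taxon W)))) (rooted by Outgroup) and count the minimum state changes it requires (Fitch parsimony):
pollen tricolpate: 1; sclerotic ring: 2; dermal ossicles: 3; setae branched: 3; spiracle pair III lost: 2.
Total tree length = 11.

11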